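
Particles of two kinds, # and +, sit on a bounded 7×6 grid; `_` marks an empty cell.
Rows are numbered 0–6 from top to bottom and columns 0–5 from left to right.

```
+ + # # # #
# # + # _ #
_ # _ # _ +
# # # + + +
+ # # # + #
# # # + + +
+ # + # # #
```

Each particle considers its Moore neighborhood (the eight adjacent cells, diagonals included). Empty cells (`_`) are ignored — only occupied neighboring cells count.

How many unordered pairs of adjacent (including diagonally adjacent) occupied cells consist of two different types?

Scan each occupied cell's neighbors to the right and below (and the two forward diagonals) so each pair is counted once.
From row 0: 7 unlike of 18 pairs (running 7/18).
From row 1: 5 unlike of 9 pairs (running 12/27).
From row 2: 2 unlike of 8 pairs (running 14/35).
From row 3: 8 unlike of 21 pairs (running 22/56).
From row 4: 10 unlike of 21 pairs (running 32/77).
From row 5: 12 unlike of 21 pairs (running 44/98).
From row 6: 3 unlike of 5 pairs (running 47/103).
Total adjacent occupied pairs: 103; unlike-type pairs: 47.

47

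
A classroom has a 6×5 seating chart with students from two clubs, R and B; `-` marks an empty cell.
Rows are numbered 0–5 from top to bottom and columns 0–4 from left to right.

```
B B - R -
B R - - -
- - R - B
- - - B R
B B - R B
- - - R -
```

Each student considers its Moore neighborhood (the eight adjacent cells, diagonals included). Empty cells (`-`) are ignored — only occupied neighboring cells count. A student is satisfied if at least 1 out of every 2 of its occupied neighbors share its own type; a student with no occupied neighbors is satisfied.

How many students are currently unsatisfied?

(0,0)B 2/3 ✓
(0,1)B 2/3 ✓
(0,3)R 0/0 ✓
(1,0)B 2/3 ✓
(1,1)R 1/4 ✗
(2,2)R 1/2 ✓
(2,4)B 1/2 ✓
(3,3)B 2/5 ✗
(3,4)R 1/4 ✗
(4,0)B 1/1 ✓
(4,1)B 1/1 ✓
(4,3)R 2/4 ✓
(4,4)B 1/4 ✗
(5,3)R 1/2 ✓
Unsatisfied: (1,1), (3,3), (3,4), (4,4) — 4 in total.

4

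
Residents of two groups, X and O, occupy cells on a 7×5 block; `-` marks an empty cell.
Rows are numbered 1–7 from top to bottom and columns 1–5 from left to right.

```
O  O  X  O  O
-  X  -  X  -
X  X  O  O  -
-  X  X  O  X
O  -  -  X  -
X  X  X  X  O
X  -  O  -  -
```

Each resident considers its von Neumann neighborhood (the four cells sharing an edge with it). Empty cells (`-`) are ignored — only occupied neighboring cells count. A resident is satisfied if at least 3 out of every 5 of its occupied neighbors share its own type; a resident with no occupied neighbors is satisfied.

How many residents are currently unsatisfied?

13

(1,1)O 1/1 ok
(1,2)O 1/3 unhappy
(1,3)X 0/2 unhappy
(1,4)O 1/3 unhappy
(1,5)O 1/1 ok
(2,2)X 1/2 unhappy
(2,4)X 0/2 unhappy
(3,1)X 1/1 ok
(3,2)X 3/4 ok
(3,3)O 1/3 unhappy
(3,4)O 2/3 ok
(4,2)X 2/2 ok
(4,3)X 1/3 unhappy
(4,4)O 1/4 unhappy
(4,5)X 0/1 unhappy
(5,1)O 0/1 unhappy
(5,4)X 1/2 unhappy
(6,1)X 2/3 ok
(6,2)X 2/2 ok
(6,3)X 2/3 ok
(6,4)X 2/3 ok
(6,5)O 0/1 unhappy
(7,1)X 1/1 ok
(7,3)O 0/1 unhappy
Unsatisfied: (1,2), (1,3), (1,4), (2,2), (2,4), (3,3), (4,3), (4,4), (4,5), (5,1), (5,4), (6,5), (7,3) — 13 in total.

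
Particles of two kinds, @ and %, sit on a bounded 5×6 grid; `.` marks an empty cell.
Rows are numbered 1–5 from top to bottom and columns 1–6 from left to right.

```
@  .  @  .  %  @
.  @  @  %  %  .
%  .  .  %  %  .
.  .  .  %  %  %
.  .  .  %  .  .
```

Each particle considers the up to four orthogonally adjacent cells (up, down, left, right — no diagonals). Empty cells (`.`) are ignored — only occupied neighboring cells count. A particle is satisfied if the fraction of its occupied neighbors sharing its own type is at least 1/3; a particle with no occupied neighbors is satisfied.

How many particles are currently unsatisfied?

Row 1: (1,1)@ 0/0 ✓ · (1,3)@ 1/1 ✓ · (1,5)% 1/2 ✓ · (1,6)@ 0/1 ✗
Row 2: (2,2)@ 1/1 ✓ · (2,3)@ 2/3 ✓ · (2,4)% 2/3 ✓ · (2,5)% 3/3 ✓
Row 3: (3,1)% 0/0 ✓ · (3,4)% 3/3 ✓ · (3,5)% 3/3 ✓
Row 4: (4,4)% 3/3 ✓ · (4,5)% 3/3 ✓ · (4,6)% 1/1 ✓
Row 5: (5,4)% 1/1 ✓
Unsatisfied: (1,6) — 1 in total.

1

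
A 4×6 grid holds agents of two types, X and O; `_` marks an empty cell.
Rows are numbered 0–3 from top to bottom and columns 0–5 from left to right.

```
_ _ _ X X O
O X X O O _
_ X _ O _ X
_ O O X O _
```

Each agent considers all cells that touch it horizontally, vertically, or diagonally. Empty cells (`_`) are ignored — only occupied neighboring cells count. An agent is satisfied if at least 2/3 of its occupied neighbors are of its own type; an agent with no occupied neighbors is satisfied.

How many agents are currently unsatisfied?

(0,3)X 2/4 unhappy
(0,4)X 1/4 unhappy
(0,5)O 1/2 unhappy
(1,0)O 0/2 unhappy
(1,1)X 2/3 ok
(1,2)X 3/5 unhappy
(1,3)O 2/5 unhappy
(1,4)O 3/6 unhappy
(2,1)X 2/5 unhappy
(2,3)O 4/6 ok
(2,5)X 0/2 unhappy
(3,1)O 1/2 unhappy
(3,2)O 2/4 unhappy
(3,3)X 0/3 unhappy
(3,4)O 1/3 unhappy
Unsatisfied: (0,3), (0,4), (0,5), (1,0), (1,2), (1,3), (1,4), (2,1), (2,5), (3,1), (3,2), (3,3), (3,4) — 13 in total.

13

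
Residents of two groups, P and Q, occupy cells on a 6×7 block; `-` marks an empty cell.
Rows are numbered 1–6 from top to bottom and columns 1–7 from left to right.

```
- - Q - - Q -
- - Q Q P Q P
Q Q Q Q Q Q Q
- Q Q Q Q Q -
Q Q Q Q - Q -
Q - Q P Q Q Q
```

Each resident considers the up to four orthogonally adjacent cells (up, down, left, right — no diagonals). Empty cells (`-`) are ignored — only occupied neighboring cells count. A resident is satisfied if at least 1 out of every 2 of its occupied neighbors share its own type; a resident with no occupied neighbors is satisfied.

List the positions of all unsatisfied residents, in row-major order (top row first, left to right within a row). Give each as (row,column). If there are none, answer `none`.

Row 1: (1,3)Q 1/1 ok · (1,6)Q 1/1 ok
Row 2: (2,3)Q 3/3 ok · (2,4)Q 2/3 ok · (2,5)P 0/3 unhappy · (2,6)Q 2/4 ok · (2,7)P 0/2 unhappy
Row 3: (3,1)Q 1/1 ok · (3,2)Q 3/3 ok · (3,3)Q 4/4 ok · (3,4)Q 4/4 ok · (3,5)Q 3/4 ok · (3,6)Q 4/4 ok · (3,7)Q 1/2 ok
Row 4: (4,2)Q 3/3 ok · (4,3)Q 4/4 ok · (4,4)Q 4/4 ok · (4,5)Q 3/3 ok · (4,6)Q 3/3 ok
Row 5: (5,1)Q 2/2 ok · (5,2)Q 3/3 ok · (5,3)Q 4/4 ok · (5,4)Q 2/3 ok · (5,6)Q 2/2 ok
Row 6: (6,1)Q 1/1 ok · (6,3)Q 1/2 ok · (6,4)P 0/3 unhappy · (6,5)Q 1/2 ok · (6,6)Q 3/3 ok · (6,7)Q 1/1 ok

(2,5), (2,7), (6,4)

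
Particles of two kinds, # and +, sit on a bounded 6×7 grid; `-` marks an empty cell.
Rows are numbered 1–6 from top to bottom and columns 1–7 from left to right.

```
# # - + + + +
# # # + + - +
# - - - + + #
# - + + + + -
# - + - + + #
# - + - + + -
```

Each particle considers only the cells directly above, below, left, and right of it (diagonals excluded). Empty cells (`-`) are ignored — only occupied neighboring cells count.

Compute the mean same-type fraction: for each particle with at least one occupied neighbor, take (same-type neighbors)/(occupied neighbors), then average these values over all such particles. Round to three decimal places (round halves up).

(1,1)# 2/2
(1,2)# 2/2
(1,4)+ 2/2
(1,5)+ 3/3
(1,6)+ 2/2
(1,7)+ 2/2
(2,1)# 3/3
(2,2)# 3/3
(2,3)# 1/2
(2,4)+ 2/3
(2,5)+ 3/3
(2,7)+ 1/2
(3,1)# 2/2
(3,5)+ 3/3
(3,6)+ 2/3
(3,7)# 0/2
(4,1)# 2/2
(4,3)+ 2/2
(4,4)+ 2/2
(4,5)+ 4/4
(4,6)+ 3/3
(5,1)# 2/2
(5,3)+ 2/2
(5,5)+ 3/3
(5,6)+ 3/4
(5,7)# 0/1
(6,1)# 1/1
(6,3)+ 1/1
(6,5)+ 2/2
(6,6)+ 2/2
Sum over 30 particles: 2/2 + 2/2 + 2/2 + 3/3 + 2/2 + 2/2 + 3/3 + 3/3 + 1/2 + 2/3 + 3/3 + 1/2 + 2/2 + 3/3 + 2/3 + 0/2 + 2/2 + 2/2 + 2/2 + 4/4 + 3/3 + 2/2 + 2/2 + 3/3 + 3/4 + 0/1 + 1/1 + 1/1 + 2/2 + 2/2 = 313/12; mean = 313/12 ÷ 30 = 313/360 = 0.869444… → 0.869.

0.869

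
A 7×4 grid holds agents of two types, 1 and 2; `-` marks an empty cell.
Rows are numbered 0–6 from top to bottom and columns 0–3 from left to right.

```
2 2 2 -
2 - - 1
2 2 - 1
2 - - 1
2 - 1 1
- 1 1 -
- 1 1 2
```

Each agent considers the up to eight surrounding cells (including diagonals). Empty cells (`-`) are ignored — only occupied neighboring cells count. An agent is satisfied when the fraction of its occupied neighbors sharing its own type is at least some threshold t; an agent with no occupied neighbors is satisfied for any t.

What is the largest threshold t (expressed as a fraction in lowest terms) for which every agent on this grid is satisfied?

Row 0: (0,0)2 2/2 · (0,1)2 3/3 · (0,2)2 1/2
Row 1: (1,0)2 4/4 · (1,3)1 1/2
Row 2: (2,0)2 3/3 · (2,1)2 3/3 · (2,3)1 2/2
Row 3: (3,0)2 3/3 · (3,3)1 3/3
Row 4: (4,0)2 1/2 · (4,2)1 4/4 · (4,3)1 3/3
Row 5: (5,1)1 4/5 · (5,2)1 5/6
Row 6: (6,1)1 3/3 · (6,2)1 3/4 · (6,3)2 0/2
The smallest same-type fraction is 0/2 at (6,3), which reduces to 0/1. Any threshold above that leaves this agent unsatisfied.

0/1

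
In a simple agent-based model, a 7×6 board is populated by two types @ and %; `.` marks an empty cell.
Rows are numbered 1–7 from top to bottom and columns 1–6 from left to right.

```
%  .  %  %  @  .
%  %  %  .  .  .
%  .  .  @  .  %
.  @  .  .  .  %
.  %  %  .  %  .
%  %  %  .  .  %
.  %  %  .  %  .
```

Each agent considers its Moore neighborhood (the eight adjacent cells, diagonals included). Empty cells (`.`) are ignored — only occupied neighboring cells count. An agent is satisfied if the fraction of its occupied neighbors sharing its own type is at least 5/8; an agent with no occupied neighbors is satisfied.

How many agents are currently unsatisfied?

(1,1)% 2/2 satisfied
(1,3)% 3/3 satisfied
(1,4)% 2/3 satisfied
(1,5)@ 0/1 not
(2,1)% 3/3 satisfied
(2,2)% 5/5 satisfied
(2,3)% 3/4 satisfied
(3,1)% 2/3 satisfied
(3,4)@ 0/1 not
(3,6)% 1/1 satisfied
(4,2)@ 0/3 not
(4,6)% 2/2 satisfied
(5,2)% 4/5 satisfied
(5,3)% 3/4 satisfied
(5,5)% 2/2 satisfied
(6,1)% 3/3 satisfied
(6,2)% 6/6 satisfied
(6,3)% 5/5 satisfied
(6,6)% 2/2 satisfied
(7,2)% 4/4 satisfied
(7,3)% 3/3 satisfied
(7,5)% 1/1 satisfied
Unsatisfied: (1,5), (3,4), (4,2) — 3 in total.

3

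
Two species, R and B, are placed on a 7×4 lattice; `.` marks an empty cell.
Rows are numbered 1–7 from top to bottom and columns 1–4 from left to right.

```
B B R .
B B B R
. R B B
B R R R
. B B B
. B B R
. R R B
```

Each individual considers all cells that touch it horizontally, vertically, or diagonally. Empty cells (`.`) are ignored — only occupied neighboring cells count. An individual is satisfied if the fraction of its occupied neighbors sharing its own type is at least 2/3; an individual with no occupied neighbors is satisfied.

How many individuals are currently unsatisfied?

18

Row 1: (1,1)B 3/3 satisfied · (1,2)B 4/5 satisfied · (1,3)R 1/4 not
Row 2: (2,1)B 3/4 satisfied · (2,2)B 5/7 satisfied · (2,3)B 4/7 not · (2,4)R 1/4 not
Row 3: (3,2)R 2/7 not · (3,3)B 3/8 not · (3,4)B 2/5 not
Row 4: (4,1)B 1/3 not · (4,2)R 2/6 not · (4,3)R 3/8 not · (4,4)R 1/5 not
Row 5: (5,2)B 4/6 satisfied · (5,3)B 4/8 not · (5,4)B 2/5 not
Row 6: (6,2)B 3/5 not · (6,3)B 5/8 not · (6,4)R 1/5 not
Row 7: (7,2)R 1/3 not · (7,3)R 2/5 not · (7,4)B 1/3 not
Unsatisfied: (1,3), (2,3), (2,4), (3,2), (3,3), (3,4), (4,1), (4,2), (4,3), (4,4), (5,3), (5,4), (6,2), (6,3), (6,4), (7,2), (7,3), (7,4) — 18 in total.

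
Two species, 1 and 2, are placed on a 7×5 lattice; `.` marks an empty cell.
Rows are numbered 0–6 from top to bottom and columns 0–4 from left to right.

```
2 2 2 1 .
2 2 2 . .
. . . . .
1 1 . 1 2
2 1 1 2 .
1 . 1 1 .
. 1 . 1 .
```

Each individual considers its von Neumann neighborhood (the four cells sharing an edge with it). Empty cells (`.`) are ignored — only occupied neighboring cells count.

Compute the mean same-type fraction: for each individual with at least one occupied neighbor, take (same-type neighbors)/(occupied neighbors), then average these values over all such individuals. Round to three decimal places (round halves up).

0.588

(0,0)2 2/2
(0,1)2 3/3
(0,2)2 2/3
(0,3)1 0/1
(1,0)2 2/2
(1,1)2 3/3
(1,2)2 2/2
(3,0)1 1/2
(3,1)1 2/2
(3,3)1 0/2
(3,4)2 0/1
(4,0)2 0/3
(4,1)1 2/3
(4,2)1 2/3
(4,3)2 0/3
(5,0)1 0/1
(5,2)1 2/2
(5,3)1 2/3
(6,1)1 — no occupied neighbors
(6,3)1 1/1
Sum over 19 individuals: 2/2 + 3/3 + 2/3 + 0/1 + 2/2 + 3/3 + 2/2 + 1/2 + 2/2 + 0/2 + 0/1 + 0/3 + 2/3 + 2/3 + 0/3 + 0/1 + 2/2 + 2/3 + 1/1 = 67/6; mean = 67/6 ÷ 19 = 67/114 = 0.587719… → 0.588.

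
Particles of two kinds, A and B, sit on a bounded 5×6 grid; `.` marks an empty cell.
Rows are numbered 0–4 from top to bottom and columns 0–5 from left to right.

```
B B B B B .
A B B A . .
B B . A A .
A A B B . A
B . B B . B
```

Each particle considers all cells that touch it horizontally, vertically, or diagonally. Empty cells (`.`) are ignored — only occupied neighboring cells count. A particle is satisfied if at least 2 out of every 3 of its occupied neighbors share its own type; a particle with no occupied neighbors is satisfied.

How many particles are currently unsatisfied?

Row 0: (0,0)B 2/3 satisfied · (0,1)B 4/5 satisfied · (0,2)B 4/5 satisfied · (0,3)B 3/4 satisfied · (0,4)B 1/2 not
Row 1: (1,0)A 0/5 not · (1,1)B 6/7 satisfied · (1,2)B 5/7 satisfied · (1,3)A 2/6 not
Row 2: (2,0)B 2/5 not · (2,1)B 4/7 not · (2,3)A 2/5 not · (2,4)A 3/4 satisfied
Row 3: (3,0)A 1/4 not · (3,1)A 1/6 not · (3,2)B 4/6 satisfied · (3,3)B 3/5 not · (3,5)A 1/2 not
Row 4: (4,0)B 0/2 not · (4,2)B 3/4 satisfied · (4,3)B 3/3 satisfied · (4,5)B 0/1 not
Unsatisfied: (0,4), (1,0), (1,3), (2,0), (2,1), (2,3), (3,0), (3,1), (3,3), (3,5), (4,0), (4,5) — 12 in total.

12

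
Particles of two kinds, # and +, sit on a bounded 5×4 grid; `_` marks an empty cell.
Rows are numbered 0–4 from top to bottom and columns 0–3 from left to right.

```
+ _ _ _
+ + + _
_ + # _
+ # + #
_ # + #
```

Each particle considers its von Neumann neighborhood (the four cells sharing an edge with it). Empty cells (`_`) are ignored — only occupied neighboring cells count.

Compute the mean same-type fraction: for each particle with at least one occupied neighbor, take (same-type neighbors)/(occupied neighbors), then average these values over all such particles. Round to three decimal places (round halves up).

0.474

Row 0: (0,0)+ 1/1
Row 1: (1,0)+ 2/2 · (1,1)+ 3/3 · (1,2)+ 1/2
Row 2: (2,1)+ 1/3 · (2,2)# 0/3
Row 3: (3,0)+ 0/1 · (3,1)# 1/4 · (3,2)+ 1/4 · (3,3)# 1/2
Row 4: (4,1)# 1/2 · (4,2)+ 1/3 · (4,3)# 1/2
Sum over 13 particles: 1/1 + 2/2 + 3/3 + 1/2 + 1/3 + 0/3 + 0/1 + 1/4 + 1/4 + 1/2 + 1/2 + 1/3 + 1/2 = 37/6; mean = 37/6 ÷ 13 = 37/78 = 0.474358… → 0.474.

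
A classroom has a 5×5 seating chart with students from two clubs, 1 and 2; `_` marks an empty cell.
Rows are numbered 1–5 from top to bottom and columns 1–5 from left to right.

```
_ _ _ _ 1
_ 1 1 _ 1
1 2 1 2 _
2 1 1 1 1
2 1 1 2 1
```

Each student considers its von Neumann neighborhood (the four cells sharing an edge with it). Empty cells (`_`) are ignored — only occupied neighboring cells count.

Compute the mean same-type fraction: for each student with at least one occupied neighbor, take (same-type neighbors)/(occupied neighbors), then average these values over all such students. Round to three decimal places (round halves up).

0.537

(1,5)1 1/1
(2,2)1 1/2
(2,3)1 2/2
(2,5)1 1/1
(3,1)1 0/2
(3,2)2 0/4
(3,3)1 2/4
(3,4)2 0/2
(4,1)2 1/3
(4,2)1 2/4
(4,3)1 4/4
(4,4)1 2/4
(4,5)1 2/2
(5,1)2 1/2
(5,2)1 2/3
(5,3)1 2/3
(5,4)2 0/3
(5,5)1 1/2
Sum over 18 students: 1/1 + 1/2 + 2/2 + 1/1 + 0/2 + 0/4 + 2/4 + 0/2 + 1/3 + 2/4 + 4/4 + 2/4 + 2/2 + 1/2 + 2/3 + 2/3 + 0/3 + 1/2 = 29/3; mean = 29/3 ÷ 18 = 29/54 = 0.537037… → 0.537.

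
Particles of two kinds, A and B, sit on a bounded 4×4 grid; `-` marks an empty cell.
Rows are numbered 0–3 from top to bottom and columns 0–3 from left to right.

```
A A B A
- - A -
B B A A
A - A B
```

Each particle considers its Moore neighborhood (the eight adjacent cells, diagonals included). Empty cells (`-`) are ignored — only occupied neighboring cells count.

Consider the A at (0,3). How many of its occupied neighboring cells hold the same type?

Occupied neighbors of (0,3): (0,2)=B, (1,2)=A.
Same type (A): 1 of 2.

1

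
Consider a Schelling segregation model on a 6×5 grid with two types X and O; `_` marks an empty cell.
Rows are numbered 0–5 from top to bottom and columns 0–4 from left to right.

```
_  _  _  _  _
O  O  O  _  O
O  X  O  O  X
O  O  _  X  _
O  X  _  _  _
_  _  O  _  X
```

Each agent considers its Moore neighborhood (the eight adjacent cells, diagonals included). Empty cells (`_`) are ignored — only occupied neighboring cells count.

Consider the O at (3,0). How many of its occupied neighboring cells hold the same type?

3

Occupied neighbors of (3,0): (2,0)=O, (2,1)=X, (3,1)=O, (4,0)=O, (4,1)=X.
Same type (O): 3 of 5.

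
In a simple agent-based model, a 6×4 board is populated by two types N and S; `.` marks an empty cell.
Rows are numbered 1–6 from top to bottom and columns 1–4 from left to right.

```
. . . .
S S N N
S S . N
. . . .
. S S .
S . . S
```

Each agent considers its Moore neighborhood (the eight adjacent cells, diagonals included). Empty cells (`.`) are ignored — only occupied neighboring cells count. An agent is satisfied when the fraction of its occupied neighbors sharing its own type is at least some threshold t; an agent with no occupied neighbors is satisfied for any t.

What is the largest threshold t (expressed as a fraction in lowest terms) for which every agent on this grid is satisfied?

1/2

Row 2: (2,1)S 3/3 · (2,2)S 3/4 · (2,3)N 2/4 · (2,4)N 2/2
Row 3: (3,1)S 3/3 · (3,2)S 3/4 · (3,4)N 2/2
Row 5: (5,2)S 2/2 · (5,3)S 2/2
Row 6: (6,1)S 1/1 · (6,4)S 1/1
The smallest same-type fraction is 2/4 at (2,3), which reduces to 1/2. Any threshold above that leaves this agent unsatisfied.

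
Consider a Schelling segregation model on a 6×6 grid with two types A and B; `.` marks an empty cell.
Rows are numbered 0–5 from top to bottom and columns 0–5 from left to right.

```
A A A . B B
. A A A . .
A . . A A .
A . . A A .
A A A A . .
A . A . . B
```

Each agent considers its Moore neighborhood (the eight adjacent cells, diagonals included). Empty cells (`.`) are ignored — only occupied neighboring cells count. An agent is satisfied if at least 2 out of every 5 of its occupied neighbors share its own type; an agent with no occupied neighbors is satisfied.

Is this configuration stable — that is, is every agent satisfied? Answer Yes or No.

Row 0: (0,0)A 2/2 ok · (0,1)A 4/4 ok · (0,2)A 4/4 ok · (0,4)B 1/2 ok · (0,5)B 1/1 ok
Row 1: (1,1)A 5/5 ok · (1,2)A 5/5 ok · (1,3)A 4/5 ok
Row 2: (2,0)A 2/2 ok · (2,3)A 5/5 ok · (2,4)A 4/4 ok
Row 3: (3,0)A 3/3 ok · (3,3)A 5/5 ok · (3,4)A 4/4 ok
Row 4: (4,0)A 3/3 ok · (4,1)A 5/5 ok · (4,2)A 4/4 ok · (4,3)A 4/4 ok
Row 5: (5,0)A 2/2 ok · (5,2)A 3/3 ok · (5,5)B 0/0 ok
All meet the threshold, so the configuration is stable.

Yes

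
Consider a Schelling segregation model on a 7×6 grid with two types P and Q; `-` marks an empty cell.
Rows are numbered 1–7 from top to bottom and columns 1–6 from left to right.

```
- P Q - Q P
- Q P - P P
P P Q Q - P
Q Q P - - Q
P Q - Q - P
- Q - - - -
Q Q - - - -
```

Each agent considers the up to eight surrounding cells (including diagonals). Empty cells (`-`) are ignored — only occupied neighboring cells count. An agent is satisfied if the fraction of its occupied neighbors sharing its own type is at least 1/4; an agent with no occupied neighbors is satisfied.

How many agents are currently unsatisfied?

Row 1: (1,2)P 1/3 satisfied · (1,3)Q 1/3 satisfied · (1,5)Q 0/3 not · (1,6)P 2/3 satisfied
Row 2: (2,2)Q 2/6 satisfied · (2,3)P 2/6 satisfied · (2,5)P 3/5 satisfied · (2,6)P 3/4 satisfied
Row 3: (3,1)P 1/4 satisfied · (3,2)P 3/7 satisfied · (3,3)Q 3/6 satisfied · (3,4)Q 1/4 satisfied · (3,6)P 2/3 satisfied
Row 4: (4,1)Q 2/5 satisfied · (4,2)Q 3/7 satisfied · (4,3)P 1/6 not · (4,6)Q 0/2 not
Row 5: (5,1)P 0/4 not · (5,2)Q 3/5 satisfied · (5,4)Q 0/1 not · (5,6)P 0/1 not
Row 6: (6,2)Q 3/4 satisfied
Row 7: (7,1)Q 2/2 satisfied · (7,2)Q 2/2 satisfied
Unsatisfied: (1,5), (4,3), (4,6), (5,1), (5,4), (5,6) — 6 in total.

6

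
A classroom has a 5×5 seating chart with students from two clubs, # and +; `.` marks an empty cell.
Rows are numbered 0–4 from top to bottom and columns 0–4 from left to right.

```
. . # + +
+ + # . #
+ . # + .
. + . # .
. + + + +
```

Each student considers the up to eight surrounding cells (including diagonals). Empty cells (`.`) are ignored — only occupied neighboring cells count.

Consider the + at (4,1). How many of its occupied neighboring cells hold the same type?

2

Occupied neighbors of (4,1): (3,1)=+, (4,2)=+.
Same type (+): 2 of 2.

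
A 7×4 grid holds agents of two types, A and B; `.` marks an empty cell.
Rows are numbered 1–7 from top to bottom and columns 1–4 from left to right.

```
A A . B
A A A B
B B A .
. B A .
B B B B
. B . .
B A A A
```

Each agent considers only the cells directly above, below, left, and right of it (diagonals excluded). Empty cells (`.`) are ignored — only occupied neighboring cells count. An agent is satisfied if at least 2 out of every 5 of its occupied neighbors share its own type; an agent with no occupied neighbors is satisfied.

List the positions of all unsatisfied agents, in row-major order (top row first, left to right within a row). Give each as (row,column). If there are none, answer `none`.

(1,1)A 2/2 ok
(1,2)A 2/2 ok
(1,4)B 1/1 ok
(2,1)A 2/3 ok
(2,2)A 3/4 ok
(2,3)A 2/3 ok
(2,4)B 1/2 ok
(3,1)B 1/2 ok
(3,2)B 2/4 ok
(3,3)A 2/3 ok
(4,2)B 2/3 ok
(4,3)A 1/3 unhappy
(5,1)B 1/1 ok
(5,2)B 4/4 ok
(5,3)B 2/3 ok
(5,4)B 1/1 ok
(6,2)B 1/2 ok
(7,1)B 0/1 unhappy
(7,2)A 1/3 unhappy
(7,3)A 2/2 ok
(7,4)A 1/1 ok

(4,3), (7,1), (7,2)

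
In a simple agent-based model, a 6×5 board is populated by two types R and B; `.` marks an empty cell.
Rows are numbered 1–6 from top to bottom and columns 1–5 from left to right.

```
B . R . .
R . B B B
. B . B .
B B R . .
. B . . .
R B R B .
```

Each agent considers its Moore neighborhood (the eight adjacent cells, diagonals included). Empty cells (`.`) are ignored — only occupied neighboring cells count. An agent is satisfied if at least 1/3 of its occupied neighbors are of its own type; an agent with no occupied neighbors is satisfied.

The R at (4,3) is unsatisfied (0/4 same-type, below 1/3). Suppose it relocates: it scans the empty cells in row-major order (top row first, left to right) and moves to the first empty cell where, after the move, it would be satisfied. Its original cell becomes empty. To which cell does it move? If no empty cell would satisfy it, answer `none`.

(1,2)

Vacating (4,3). Empty cells in order:
  (1,2): 2/4 same-type → satisfied — stop here.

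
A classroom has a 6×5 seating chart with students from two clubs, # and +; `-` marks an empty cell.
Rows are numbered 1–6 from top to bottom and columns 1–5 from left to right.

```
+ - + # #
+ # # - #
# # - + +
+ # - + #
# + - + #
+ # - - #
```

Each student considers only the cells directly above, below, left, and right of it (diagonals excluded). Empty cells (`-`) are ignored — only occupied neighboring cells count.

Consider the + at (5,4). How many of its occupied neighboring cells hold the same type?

Occupied neighbors of (5,4): (4,4)=+, (5,5)=#.
Same type (+): 1 of 2.

1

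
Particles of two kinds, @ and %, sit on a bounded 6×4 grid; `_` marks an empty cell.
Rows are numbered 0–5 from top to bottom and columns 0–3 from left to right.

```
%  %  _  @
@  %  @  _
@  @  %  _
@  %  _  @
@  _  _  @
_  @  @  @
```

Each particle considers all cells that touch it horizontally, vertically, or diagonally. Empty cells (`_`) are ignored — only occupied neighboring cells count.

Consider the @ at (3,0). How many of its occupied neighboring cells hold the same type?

3

Occupied neighbors of (3,0): (2,0)=@, (2,1)=@, (3,1)=%, (4,0)=@.
Same type (@): 3 of 4.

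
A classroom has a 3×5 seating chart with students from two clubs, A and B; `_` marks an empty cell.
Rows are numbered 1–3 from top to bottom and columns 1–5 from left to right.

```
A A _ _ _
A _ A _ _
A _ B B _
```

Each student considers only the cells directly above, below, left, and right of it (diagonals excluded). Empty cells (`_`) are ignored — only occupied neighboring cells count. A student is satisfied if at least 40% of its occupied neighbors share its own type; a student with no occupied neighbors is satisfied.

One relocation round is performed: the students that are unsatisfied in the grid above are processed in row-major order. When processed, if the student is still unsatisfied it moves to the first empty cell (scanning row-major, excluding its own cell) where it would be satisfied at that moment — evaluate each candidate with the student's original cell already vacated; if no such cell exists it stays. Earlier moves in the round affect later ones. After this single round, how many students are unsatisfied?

0

Initially unsatisfied (in order): (2,3).
  (2,3) → (1,3).
Resulting grid:
A A A _ _
A _ _ _ _
A _ B B _
All satisfied now.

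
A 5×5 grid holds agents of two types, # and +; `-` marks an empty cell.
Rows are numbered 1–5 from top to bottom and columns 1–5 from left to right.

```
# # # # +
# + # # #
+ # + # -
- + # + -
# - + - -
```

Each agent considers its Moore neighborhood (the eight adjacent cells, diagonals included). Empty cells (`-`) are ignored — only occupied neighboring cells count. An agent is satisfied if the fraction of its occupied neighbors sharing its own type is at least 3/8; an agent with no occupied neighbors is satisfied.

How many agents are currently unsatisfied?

(1,1)# 2/3 ok
(1,2)# 4/5 ok
(1,3)# 4/5 ok
(1,4)# 4/5 ok
(1,5)+ 0/3 unhappy
(2,1)# 3/5 ok
(2,2)+ 2/8 unhappy
(2,3)# 6/8 ok
(2,4)# 5/7 ok
(2,5)# 3/4 ok
(3,1)+ 2/4 ok
(3,2)# 3/7 ok
(3,3)+ 3/8 ok
(3,4)# 4/6 ok
(4,2)+ 3/6 ok
(4,3)# 2/6 unhappy
(4,4)+ 2/4 ok
(5,1)# 0/1 unhappy
(5,3)+ 2/3 ok
Unsatisfied: (1,5), (2,2), (4,3), (5,1) — 4 in total.

4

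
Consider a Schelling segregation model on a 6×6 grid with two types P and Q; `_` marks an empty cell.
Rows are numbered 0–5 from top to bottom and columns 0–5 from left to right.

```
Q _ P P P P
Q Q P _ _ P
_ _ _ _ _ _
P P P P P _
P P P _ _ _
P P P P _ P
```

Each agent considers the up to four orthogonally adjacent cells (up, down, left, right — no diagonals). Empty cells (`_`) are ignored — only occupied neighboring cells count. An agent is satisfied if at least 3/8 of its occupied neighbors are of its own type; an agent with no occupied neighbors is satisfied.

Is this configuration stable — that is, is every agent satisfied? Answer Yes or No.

(0,0)Q 1/1 ok
(0,2)P 2/2 ok
(0,3)P 2/2 ok
(0,4)P 2/2 ok
(0,5)P 2/2 ok
(1,0)Q 2/2 ok
(1,1)Q 1/2 ok
(1,2)P 1/2 ok
(1,5)P 1/1 ok
(3,0)P 2/2 ok
(3,1)P 3/3 ok
(3,2)P 3/3 ok
(3,3)P 2/2 ok
(3,4)P 1/1 ok
(4,0)P 3/3 ok
(4,1)P 4/4 ok
(4,2)P 3/3 ok
(5,0)P 2/2 ok
(5,1)P 3/3 ok
(5,2)P 3/3 ok
(5,3)P 1/1 ok
(5,5)P 0/0 ok
All meet the threshold, so the configuration is stable.

Yes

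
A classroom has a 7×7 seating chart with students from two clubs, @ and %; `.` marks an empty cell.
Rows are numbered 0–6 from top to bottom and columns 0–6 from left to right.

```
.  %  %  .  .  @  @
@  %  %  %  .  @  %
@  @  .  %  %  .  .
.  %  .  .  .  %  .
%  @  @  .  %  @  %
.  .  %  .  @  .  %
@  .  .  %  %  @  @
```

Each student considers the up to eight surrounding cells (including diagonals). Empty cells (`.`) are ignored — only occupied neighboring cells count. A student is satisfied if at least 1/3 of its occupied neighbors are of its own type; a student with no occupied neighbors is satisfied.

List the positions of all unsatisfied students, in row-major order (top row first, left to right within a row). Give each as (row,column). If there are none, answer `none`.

(1,6), (3,1), (4,1), (4,5), (5,6)

Row 0: (0,1)% 3/4 satisfied · (0,2)% 4/4 satisfied · (0,5)@ 2/3 satisfied · (0,6)@ 2/3 satisfied
Row 1: (1,0)@ 2/4 satisfied · (1,1)% 3/6 satisfied · (1,2)% 5/6 satisfied · (1,3)% 4/4 satisfied · (1,5)@ 2/4 satisfied · (1,6)% 0/3 not
Row 2: (2,0)@ 2/4 satisfied · (2,1)@ 2/5 satisfied · (2,3)% 3/3 satisfied · (2,4)% 3/4 satisfied
Row 3: (3,1)% 1/5 not · (3,5)% 3/4 satisfied
Row 4: (4,0)% 1/2 satisfied · (4,1)@ 1/4 not · (4,2)@ 1/3 satisfied · (4,4)% 1/3 satisfied · (4,5)@ 1/5 not · (4,6)% 2/3 satisfied
Row 5: (5,2)% 1/3 satisfied · (5,4)@ 2/5 satisfied · (5,6)% 1/4 not
Row 6: (6,0)@ 0/0 satisfied · (6,3)% 2/3 satisfied · (6,4)% 1/3 satisfied · (6,5)@ 2/4 satisfied · (6,6)@ 1/2 satisfied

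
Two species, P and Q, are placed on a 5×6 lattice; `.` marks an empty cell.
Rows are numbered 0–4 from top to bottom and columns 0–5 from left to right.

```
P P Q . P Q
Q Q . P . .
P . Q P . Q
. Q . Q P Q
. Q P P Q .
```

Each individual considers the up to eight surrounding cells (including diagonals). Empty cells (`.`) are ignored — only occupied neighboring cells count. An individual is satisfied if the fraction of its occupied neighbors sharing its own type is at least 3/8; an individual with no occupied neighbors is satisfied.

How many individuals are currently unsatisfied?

9

(0,0)P 1/3 not
(0,1)P 1/4 not
(0,2)Q 1/3 not
(0,4)P 1/2 satisfied
(0,5)Q 0/1 not
(1,0)Q 1/4 not
(1,1)Q 3/6 satisfied
(1,3)P 2/4 satisfied
(2,0)P 0/3 not
(2,2)Q 3/5 satisfied
(2,3)P 2/4 satisfied
(2,5)Q 1/2 satisfied
(3,1)Q 2/4 satisfied
(3,3)Q 2/6 not
(3,4)P 2/6 not
(3,5)Q 2/3 satisfied
(4,1)Q 1/2 satisfied
(4,2)P 1/4 not
(4,3)P 2/4 satisfied
(4,4)Q 2/4 satisfied
Unsatisfied: (0,0), (0,1), (0,2), (0,5), (1,0), (2,0), (3,3), (3,4), (4,2) — 9 in total.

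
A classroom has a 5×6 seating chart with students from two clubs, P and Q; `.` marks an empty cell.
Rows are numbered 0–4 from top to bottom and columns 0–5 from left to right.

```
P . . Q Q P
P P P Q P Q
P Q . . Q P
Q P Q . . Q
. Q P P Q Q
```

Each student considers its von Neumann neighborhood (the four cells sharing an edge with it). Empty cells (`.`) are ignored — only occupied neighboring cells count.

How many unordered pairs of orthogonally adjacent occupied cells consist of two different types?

Scan each occupied cell's neighbors to the right and below so each pair is counted once.
Row 0: P(0,0)–P(1,0)= Q(0,3)–Q(0,4)= Q(0,3)–Q(1,3)= Q(0,4)–P(0,5)≠ Q(0,4)–P(1,4)≠ P(0,5)–Q(1,5)≠  → 3/6 unlike.
Row 1: P(1,0)–P(1,1)= P(1,0)–P(2,0)= P(1,1)–P(1,2)= P(1,1)–Q(2,1)≠ P(1,2)–Q(1,3)≠ Q(1,3)–P(1,4)≠ P(1,4)–Q(1,5)≠ P(1,4)–Q(2,4)≠ Q(1,5)–P(2,5)≠  → 6/9 unlike.
Row 2: P(2,0)–Q(2,1)≠ P(2,0)–Q(3,0)≠ Q(2,1)–P(3,1)≠ Q(2,4)–P(2,5)≠ P(2,5)–Q(3,5)≠  → 5/5 unlike.
Row 3: Q(3,0)–P(3,1)≠ P(3,1)–Q(3,2)≠ P(3,1)–Q(4,1)≠ Q(3,2)–P(4,2)≠ Q(3,5)–Q(4,5)=  → 4/5 unlike.
Row 4: Q(4,1)–P(4,2)≠ P(4,2)–P(4,3)= P(4,3)–Q(4,4)≠ Q(4,4)–Q(4,5)=  → 2/4 unlike.
Total adjacent occupied pairs: 29; unlike-type pairs: 20.

20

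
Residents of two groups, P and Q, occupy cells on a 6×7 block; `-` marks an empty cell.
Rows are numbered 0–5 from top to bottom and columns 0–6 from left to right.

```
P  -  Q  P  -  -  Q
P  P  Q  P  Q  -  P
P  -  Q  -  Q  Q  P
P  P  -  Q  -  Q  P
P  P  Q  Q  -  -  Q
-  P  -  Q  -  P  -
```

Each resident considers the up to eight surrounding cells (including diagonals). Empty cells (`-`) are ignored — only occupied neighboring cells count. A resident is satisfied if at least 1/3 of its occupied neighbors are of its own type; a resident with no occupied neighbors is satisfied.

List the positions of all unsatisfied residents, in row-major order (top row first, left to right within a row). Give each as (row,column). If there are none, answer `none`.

(0,2), (0,3), (0,6), (1,3), (3,6), (5,5)

(0,0)P 2/2 satisfied
(0,2)Q 1/4 not
(0,3)P 1/4 not
(0,6)Q 0/1 not
(1,0)P 3/3 satisfied
(1,1)P 3/6 satisfied
(1,2)Q 2/5 satisfied
(1,3)P 1/6 not
(1,4)Q 2/4 satisfied
(1,6)P 1/3 satisfied
(2,0)P 4/4 satisfied
(2,2)Q 2/5 satisfied
(2,4)Q 4/5 satisfied
(2,5)Q 3/6 satisfied
(2,6)P 2/4 satisfied
(3,0)P 4/4 satisfied
(3,1)P 4/6 satisfied
(3,3)Q 4/4 satisfied
(3,5)Q 3/5 satisfied
(3,6)P 1/4 not
(4,0)P 4/4 satisfied
(4,1)P 4/5 satisfied
(4,2)Q 3/6 satisfied
(4,3)Q 3/3 satisfied
(4,6)Q 1/3 satisfied
(5,1)P 2/3 satisfied
(5,3)Q 2/2 satisfied
(5,5)P 0/1 not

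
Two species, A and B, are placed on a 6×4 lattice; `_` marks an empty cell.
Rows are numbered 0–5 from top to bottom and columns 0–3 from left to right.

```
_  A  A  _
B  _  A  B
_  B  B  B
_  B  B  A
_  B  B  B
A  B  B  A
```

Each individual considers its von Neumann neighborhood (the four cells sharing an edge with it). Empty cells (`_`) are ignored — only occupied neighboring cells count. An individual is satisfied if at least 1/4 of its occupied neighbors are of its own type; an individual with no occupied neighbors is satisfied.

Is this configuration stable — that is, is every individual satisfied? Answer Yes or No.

No

Row 0: (0,1)A 1/1 ok · (0,2)A 2/2 ok
Row 1: (1,0)B 0/0 ok · (1,2)A 1/3 ok · (1,3)B 1/2 ok
Row 2: (2,1)B 2/2 ok · (2,2)B 3/4 ok · (2,3)B 2/3 ok
Row 3: (3,1)B 3/3 ok · (3,2)B 3/4 ok · (3,3)A 0/3 unhappy
Row 4: (4,1)B 3/3 ok · (4,2)B 4/4 ok · (4,3)B 1/3 ok
Row 5: (5,0)A 0/1 unhappy · (5,1)B 2/3 ok · (5,2)B 2/3 ok · (5,3)A 0/2 unhappy
For instance (3,3) has only 0/3 same-type neighbors, below 1/4.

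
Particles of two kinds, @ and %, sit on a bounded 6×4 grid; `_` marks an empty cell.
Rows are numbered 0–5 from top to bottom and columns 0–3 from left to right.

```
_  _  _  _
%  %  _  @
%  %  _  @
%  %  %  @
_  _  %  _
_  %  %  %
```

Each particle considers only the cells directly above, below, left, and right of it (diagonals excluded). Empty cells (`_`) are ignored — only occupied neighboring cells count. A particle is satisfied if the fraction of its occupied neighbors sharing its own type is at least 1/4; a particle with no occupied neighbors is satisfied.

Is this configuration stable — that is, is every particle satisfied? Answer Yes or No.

(1,0)% 2/2 ok
(1,1)% 2/2 ok
(1,3)@ 1/1 ok
(2,0)% 3/3 ok
(2,1)% 3/3 ok
(2,3)@ 2/2 ok
(3,0)% 2/2 ok
(3,1)% 3/3 ok
(3,2)% 2/3 ok
(3,3)@ 1/2 ok
(4,2)% 2/2 ok
(5,1)% 1/1 ok
(5,2)% 3/3 ok
(5,3)% 1/1 ok
All meet the threshold, so the configuration is stable.

Yes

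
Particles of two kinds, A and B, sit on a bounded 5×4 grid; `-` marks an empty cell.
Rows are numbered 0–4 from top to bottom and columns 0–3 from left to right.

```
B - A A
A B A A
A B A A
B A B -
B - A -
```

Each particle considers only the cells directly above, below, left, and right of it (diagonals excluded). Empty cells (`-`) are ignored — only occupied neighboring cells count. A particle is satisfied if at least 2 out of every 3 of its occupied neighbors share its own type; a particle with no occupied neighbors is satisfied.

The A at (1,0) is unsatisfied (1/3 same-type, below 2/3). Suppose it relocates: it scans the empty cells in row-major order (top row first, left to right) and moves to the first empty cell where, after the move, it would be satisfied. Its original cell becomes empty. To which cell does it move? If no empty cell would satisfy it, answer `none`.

(4,1)

Vacating (1,0). Empty cells in order:
  (0,1): 1/3 same-type → still unsatisfied.
  (3,3): 1/2 same-type → still unsatisfied.
  (4,1): 2/3 same-type → satisfied — stop here.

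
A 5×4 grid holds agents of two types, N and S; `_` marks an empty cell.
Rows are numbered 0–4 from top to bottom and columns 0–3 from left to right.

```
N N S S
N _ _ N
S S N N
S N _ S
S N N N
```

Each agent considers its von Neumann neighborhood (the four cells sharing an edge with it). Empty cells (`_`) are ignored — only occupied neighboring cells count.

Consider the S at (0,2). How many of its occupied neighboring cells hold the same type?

1

Occupied neighbors of (0,2): (0,1)=N, (0,3)=S.
Same type (S): 1 of 2.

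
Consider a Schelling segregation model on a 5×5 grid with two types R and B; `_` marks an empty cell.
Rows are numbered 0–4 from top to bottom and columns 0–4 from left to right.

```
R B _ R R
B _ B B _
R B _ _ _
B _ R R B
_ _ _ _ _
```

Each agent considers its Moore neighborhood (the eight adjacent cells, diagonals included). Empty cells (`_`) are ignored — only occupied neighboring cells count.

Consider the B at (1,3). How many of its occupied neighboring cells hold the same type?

1

Occupied neighbors of (1,3): (0,3)=R, (0,4)=R, (1,2)=B.
Same type (B): 1 of 3.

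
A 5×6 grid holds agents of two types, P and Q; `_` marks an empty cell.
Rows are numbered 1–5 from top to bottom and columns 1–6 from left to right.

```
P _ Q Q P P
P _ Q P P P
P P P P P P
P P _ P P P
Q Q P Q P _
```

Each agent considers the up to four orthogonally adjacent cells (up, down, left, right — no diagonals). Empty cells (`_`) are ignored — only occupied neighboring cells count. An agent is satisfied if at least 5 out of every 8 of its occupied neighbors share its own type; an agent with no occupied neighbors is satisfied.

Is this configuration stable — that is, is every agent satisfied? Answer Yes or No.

No

Row 1: (1,1)P 1/1 satisfied · (1,3)Q 2/2 satisfied · (1,4)Q 1/3 not · (1,5)P 2/3 satisfied · (1,6)P 2/2 satisfied
Row 2: (2,1)P 2/2 satisfied · (2,3)Q 1/3 not · (2,4)P 2/4 not · (2,5)P 4/4 satisfied · (2,6)P 3/3 satisfied
Row 3: (3,1)P 3/3 satisfied · (3,2)P 3/3 satisfied · (3,3)P 2/3 satisfied · (3,4)P 4/4 satisfied · (3,5)P 4/4 satisfied · (3,6)P 3/3 satisfied
Row 4: (4,1)P 2/3 satisfied · (4,2)P 2/3 satisfied · (4,4)P 2/3 satisfied · (4,5)P 4/4 satisfied · (4,6)P 2/2 satisfied
Row 5: (5,1)Q 1/2 not · (5,2)Q 1/3 not · (5,3)P 0/2 not · (5,4)Q 0/3 not · (5,5)P 1/2 not
For instance (1,4) has only 1/3 same-type neighbors, below 5/8.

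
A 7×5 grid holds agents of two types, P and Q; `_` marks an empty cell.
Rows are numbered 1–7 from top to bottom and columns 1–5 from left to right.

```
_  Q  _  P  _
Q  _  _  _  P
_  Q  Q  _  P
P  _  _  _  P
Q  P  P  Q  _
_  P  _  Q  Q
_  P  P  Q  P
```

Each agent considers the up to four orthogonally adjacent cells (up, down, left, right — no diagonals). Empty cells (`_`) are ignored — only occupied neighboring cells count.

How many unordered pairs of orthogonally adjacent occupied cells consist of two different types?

6

Scan each occupied cell's neighbors to the right and below so each pair is counted once.
From row 2: 0 unlike of 1 pairs (running 0/1).
From row 3: 0 unlike of 2 pairs (running 0/3).
From row 4: 1 unlike of 1 pairs (running 1/4).
From row 5: 2 unlike of 5 pairs (running 3/9).
From row 6: 1 unlike of 4 pairs (running 4/13).
From row 7: 2 unlike of 3 pairs (running 6/16).
Total adjacent occupied pairs: 16; unlike-type pairs: 6.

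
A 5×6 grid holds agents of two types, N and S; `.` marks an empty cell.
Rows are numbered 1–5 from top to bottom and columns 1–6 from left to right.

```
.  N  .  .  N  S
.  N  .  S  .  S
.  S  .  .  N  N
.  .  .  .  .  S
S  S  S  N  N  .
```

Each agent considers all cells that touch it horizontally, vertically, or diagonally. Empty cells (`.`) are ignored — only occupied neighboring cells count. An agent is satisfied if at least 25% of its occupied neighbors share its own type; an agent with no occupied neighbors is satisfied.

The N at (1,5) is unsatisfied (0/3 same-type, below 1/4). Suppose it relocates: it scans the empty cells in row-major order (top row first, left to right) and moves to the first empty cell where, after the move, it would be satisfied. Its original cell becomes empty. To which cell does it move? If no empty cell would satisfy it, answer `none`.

(1,1)

Vacating (1,5). Empty cells in order:
  (1,1): 2/2 same-type → satisfied — stop here.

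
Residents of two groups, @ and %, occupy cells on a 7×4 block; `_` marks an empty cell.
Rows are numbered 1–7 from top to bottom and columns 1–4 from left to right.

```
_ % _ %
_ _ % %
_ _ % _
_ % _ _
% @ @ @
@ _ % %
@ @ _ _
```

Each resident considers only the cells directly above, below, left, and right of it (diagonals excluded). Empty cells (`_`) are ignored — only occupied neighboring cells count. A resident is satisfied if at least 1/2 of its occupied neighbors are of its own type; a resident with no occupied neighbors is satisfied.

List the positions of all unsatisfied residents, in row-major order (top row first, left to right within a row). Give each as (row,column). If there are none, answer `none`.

Row 1: (1,2)% 0/0 ok · (1,4)% 1/1 ok
Row 2: (2,3)% 2/2 ok · (2,4)% 2/2 ok
Row 3: (3,3)% 1/1 ok
Row 4: (4,2)% 0/1 unhappy
Row 5: (5,1)% 0/2 unhappy · (5,2)@ 1/3 unhappy · (5,3)@ 2/3 ok · (5,4)@ 1/2 ok
Row 6: (6,1)@ 1/2 ok · (6,3)% 1/2 ok · (6,4)% 1/2 ok
Row 7: (7,1)@ 2/2 ok · (7,2)@ 1/1 ok

(4,2), (5,1), (5,2)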